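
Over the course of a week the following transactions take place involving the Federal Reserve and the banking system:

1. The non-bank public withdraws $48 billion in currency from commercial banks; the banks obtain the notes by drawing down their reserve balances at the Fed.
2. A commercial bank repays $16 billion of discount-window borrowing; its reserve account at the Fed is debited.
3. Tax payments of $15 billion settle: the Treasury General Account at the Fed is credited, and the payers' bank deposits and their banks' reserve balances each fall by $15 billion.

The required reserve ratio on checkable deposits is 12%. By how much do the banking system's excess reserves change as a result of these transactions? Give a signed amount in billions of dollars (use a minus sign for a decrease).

Currency withdrawal $48 billion: reserves −$48B, deposits −$48B.
Discount-window repayment $16 billion: reserves −$16B, deposits 0.
Government account inflow $15 billion: reserves −$15B, deposits −$15B.
Totals: Δreserves = −$79B, Δdeposits = −$63B.
Δrequired reserves = 12% × −$63B = −$7.56B.
Δexcess reserves = Δreserves − Δrequired = −$79B − (−$7.56B) = -$71.44 billion.

-$71.44 billion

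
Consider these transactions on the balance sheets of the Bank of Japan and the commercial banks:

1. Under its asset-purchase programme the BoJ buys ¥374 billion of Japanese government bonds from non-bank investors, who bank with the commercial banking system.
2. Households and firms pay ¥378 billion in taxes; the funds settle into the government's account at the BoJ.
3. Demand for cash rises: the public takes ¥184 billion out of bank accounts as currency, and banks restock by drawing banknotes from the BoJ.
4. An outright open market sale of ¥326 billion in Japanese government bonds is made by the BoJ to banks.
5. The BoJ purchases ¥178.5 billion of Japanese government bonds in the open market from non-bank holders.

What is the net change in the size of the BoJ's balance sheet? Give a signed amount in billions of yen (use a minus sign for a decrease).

Asset purchase (from non-banks) ¥374 billion: a BoJ asset is acquired → +¥374B.
Government account inflow ¥378 billion: only the composition of liabilities changes → 0.
Currency withdrawal ¥184 billion: only the composition of liabilities changes → 0.
OMO sale (to banks) ¥326 billion: a BoJ asset is shed → −¥326B.
Asset purchase (from non-banks) ¥178.5 billion: a BoJ asset is acquired → +¥178.5B.
Net: 374 + 0 + 0 − 326 + 178.5 = +¥226.5 billion.

+¥226.5 billion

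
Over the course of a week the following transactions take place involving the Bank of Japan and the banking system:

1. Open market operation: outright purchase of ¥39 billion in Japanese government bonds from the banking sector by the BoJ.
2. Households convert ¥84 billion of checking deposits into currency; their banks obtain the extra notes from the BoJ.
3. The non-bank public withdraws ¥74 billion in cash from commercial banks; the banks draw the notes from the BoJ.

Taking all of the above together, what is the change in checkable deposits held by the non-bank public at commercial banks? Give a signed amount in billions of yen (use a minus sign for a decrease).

OMO purchase (from banks) ¥39 billion: the counterparty is a bank, so public deposits are unchanged → 0.
Currency withdrawal ¥84 billion: non-bank counterparties' bank balances fall → −¥84B.
Currency withdrawal ¥74 billion: non-bank counterparties' bank balances fall → −¥74B.
Net: 0 − 84 − 74 = -¥158 billion.

-¥158 billion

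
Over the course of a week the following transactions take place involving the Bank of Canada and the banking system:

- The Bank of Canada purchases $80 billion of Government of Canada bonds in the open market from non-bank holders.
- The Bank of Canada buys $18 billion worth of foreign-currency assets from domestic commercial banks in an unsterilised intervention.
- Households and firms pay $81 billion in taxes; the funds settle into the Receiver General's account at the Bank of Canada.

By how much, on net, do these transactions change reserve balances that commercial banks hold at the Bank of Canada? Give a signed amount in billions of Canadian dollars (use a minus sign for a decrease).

Asset purchase (from non-banks) $80 billion: the Bank of Canada pays by crediting reserve accounts → +$80B.
FX purchase $18 billion: the Bank of Canada pays by crediting reserve accounts → +$18B.
Government account inflow $81 billion: funds move from bank reserves into the government account → −$81B.
Net: 80 + 18 − 81 = +$17 billion.

+$17 billion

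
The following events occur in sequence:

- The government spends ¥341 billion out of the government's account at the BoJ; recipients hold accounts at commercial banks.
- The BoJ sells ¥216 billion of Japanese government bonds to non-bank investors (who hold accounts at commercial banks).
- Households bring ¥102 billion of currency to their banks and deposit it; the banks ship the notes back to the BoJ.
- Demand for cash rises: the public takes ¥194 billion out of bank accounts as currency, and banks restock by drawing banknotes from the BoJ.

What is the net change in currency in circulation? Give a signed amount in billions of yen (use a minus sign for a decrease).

+¥92 billion

BoJ balance sheet:
  Assets:      Securities −¥216B
  Liabilities: Bank reserves +¥33B, Currency in circulation +¥92B, Government deposits −¥341B
Commercial banking system:
  Assets:      Reserves at CB +¥33B
  Liabilities: Checkable deposits +¥33B
So the change in currency in circulation is +¥92 billion.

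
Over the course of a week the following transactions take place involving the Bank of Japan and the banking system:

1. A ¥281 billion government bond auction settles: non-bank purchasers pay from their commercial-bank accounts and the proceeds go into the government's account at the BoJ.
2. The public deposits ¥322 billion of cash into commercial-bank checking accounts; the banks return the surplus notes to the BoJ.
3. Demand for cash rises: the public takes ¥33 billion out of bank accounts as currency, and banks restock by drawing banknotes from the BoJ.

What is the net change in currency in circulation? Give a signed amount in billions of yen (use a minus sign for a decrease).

BoJ balance sheet:
  Assets:      no change
  Liabilities: Bank reserves +¥8B, Currency in circulation −¥289B, Government deposits +¥281B
Commercial banking system:
  Assets:      Reserves at CB +¥8B
  Liabilities: Checkable deposits +¥8B
So the change in currency in circulation is -¥289 billion.

-¥289 billion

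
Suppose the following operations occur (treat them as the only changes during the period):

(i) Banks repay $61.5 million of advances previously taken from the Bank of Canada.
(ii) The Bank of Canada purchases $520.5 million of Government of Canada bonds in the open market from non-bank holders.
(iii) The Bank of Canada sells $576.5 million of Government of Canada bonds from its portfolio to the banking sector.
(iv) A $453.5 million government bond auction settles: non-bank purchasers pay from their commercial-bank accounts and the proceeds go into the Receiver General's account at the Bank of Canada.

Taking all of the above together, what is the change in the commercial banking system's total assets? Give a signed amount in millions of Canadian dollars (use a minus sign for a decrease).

+$5.5 million

Discount-window repayment $61.5 million: bank balance sheets shrink → −$61.5M.
Asset purchase (from non-banks) $520.5 million: bank balance sheets expand → +$520.5M.
OMO sale (to banks) $576.5 million: just an asset swap on bank balance sheets → 0.
Government account inflow $453.5 million: bank balance sheets shrink → −$453.5M.
Net: −61.5 + 520.5 + 0 − 453.5 = +$5.5 million.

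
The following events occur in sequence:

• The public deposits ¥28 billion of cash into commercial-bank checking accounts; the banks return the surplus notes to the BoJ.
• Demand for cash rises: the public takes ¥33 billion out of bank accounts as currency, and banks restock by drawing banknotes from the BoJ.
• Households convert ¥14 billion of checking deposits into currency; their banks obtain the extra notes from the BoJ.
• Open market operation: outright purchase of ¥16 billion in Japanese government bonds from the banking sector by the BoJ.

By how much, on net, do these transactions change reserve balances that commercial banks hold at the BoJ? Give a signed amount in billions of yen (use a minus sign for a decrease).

-¥3 billion

Currency deposit ¥28 billion: returned notes are swapped for reserve credit → +¥28B.
Currency withdrawal ¥33 billion: banks swap reserves for currency → −¥33B.
Currency withdrawal ¥14 billion: banks swap reserves for currency → −¥14B.
OMO purchase (from banks) ¥16 billion: the BoJ pays by crediting reserve accounts → +¥16B.
Net: 28 − 33 − 14 + 16 = -¥3 billion.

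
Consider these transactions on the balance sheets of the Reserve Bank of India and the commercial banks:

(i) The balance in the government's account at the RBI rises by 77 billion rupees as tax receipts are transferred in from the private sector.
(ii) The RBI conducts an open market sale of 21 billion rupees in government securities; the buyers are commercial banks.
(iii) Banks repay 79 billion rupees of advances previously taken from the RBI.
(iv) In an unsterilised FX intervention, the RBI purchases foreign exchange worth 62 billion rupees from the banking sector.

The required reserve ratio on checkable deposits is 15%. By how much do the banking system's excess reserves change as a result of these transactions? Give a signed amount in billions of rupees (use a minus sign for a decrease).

-103.45 billion

Government account inflow 77 billion rupees: reserves −77B, deposits −77B.
OMO sale (to banks) 21 billion rupees: reserves −21B, deposits 0.
Discount-window repayment 79 billion rupees: reserves −79B, deposits 0.
FX purchase 62 billion rupees: reserves +62B, deposits 0.
Totals: Δreserves = −115B, Δdeposits = −77B.
Δrequired reserves = 15% × −77B = −11.55B.
Δexcess reserves = Δreserves − Δrequired = −115B − (−11.55B) = -103.45 billion.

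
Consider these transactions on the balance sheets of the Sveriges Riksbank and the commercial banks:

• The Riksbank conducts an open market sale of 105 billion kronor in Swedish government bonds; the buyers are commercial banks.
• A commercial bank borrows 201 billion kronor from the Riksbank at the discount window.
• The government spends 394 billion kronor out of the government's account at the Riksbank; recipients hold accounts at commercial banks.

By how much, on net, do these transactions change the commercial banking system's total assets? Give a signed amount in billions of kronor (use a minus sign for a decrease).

+595 billion

OMO sale (to banks) 105 billion kronor: just an asset swap on bank balance sheets → 0.
Discount-window loan 201 billion kronor: bank balance sheets expand → +201B.
Government spending 394 billion kronor: bank balance sheets expand → +394B.
Net: 0 + 201 + 394 = +595 billion.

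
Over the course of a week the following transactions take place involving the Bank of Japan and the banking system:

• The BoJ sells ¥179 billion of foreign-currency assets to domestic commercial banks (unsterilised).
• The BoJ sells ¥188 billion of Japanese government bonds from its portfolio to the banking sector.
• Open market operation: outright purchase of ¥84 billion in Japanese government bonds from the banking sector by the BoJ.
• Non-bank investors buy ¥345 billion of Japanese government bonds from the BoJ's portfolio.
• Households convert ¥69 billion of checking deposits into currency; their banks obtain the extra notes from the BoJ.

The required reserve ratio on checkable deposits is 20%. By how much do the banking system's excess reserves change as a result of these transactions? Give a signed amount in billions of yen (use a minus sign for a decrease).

-¥614.2 billion

FX sale ¥179 billion: reserves −¥179B, deposits 0.
OMO sale (to banks) ¥188 billion: reserves −¥188B, deposits 0.
OMO purchase (from banks) ¥84 billion: reserves +¥84B, deposits 0.
Asset sale (to non-banks) ¥345 billion: reserves −¥345B, deposits −¥345B.
Currency withdrawal ¥69 billion: reserves −¥69B, deposits −¥69B.
Totals: Δreserves = −¥697B, Δdeposits = −¥414B.
Δrequired reserves = 20% × −¥414B = −¥82.8B.
Δexcess reserves = Δreserves − Δrequired = −¥697B − (−¥82.8B) = -¥614.2 billion.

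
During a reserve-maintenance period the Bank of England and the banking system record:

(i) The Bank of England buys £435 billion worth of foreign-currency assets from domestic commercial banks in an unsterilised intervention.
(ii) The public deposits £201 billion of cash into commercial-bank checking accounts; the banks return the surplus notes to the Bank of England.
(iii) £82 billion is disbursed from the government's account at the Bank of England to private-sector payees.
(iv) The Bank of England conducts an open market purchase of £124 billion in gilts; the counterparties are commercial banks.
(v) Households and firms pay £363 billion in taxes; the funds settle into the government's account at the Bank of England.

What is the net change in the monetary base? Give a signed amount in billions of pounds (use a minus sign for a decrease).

Bank of England balance sheet:
  Assets:      Securities +£124B, Foreign assets +£435B
  Liabilities: Bank reserves +£479B, Currency in circulation −£201B, Government deposits +£281B
Monetary base = currency + reserves: −£201B + (+£479B) = +£278 billion.

+£278 billion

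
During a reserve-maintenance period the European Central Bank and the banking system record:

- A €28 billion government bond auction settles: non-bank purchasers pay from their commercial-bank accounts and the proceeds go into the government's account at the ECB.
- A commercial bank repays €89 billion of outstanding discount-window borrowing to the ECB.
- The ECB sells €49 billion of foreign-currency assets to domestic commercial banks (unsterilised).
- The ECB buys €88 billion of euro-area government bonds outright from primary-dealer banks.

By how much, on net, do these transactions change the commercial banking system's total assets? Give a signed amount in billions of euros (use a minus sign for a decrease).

-€117 billion

Government account inflow €28 billion: bank balance sheets shrink → −€28B.
Discount-window repayment €89 billion: bank balance sheets shrink → −€89B.
FX sale €49 billion: just an asset swap on bank balance sheets → 0.
OMO purchase (from banks) €88 billion: just an asset swap on bank balance sheets → 0.
Net: −28 − 89 + 0 + 0 = -€117 billion.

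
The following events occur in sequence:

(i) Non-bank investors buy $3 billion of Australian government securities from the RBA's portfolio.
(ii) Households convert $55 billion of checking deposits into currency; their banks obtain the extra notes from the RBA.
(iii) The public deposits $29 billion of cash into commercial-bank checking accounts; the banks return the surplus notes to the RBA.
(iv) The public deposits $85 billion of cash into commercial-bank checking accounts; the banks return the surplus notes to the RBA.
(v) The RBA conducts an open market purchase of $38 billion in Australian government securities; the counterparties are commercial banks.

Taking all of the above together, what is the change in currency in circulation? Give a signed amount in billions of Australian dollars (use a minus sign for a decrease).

-$59 billion

Asset sale (to non-banks) $3 billion: no currency enters or leaves circulation → 0.
Currency withdrawal $55 billion: notes leave the central bank → +$55B.
Currency deposit $29 billion: notes return to the central bank → −$29B.
Currency deposit $85 billion: notes return to the central bank → −$85B.
OMO purchase (from banks) $38 billion: no currency enters or leaves circulation → 0.
Net: 0 + 55 − 29 − 85 + 0 = -$59 billion.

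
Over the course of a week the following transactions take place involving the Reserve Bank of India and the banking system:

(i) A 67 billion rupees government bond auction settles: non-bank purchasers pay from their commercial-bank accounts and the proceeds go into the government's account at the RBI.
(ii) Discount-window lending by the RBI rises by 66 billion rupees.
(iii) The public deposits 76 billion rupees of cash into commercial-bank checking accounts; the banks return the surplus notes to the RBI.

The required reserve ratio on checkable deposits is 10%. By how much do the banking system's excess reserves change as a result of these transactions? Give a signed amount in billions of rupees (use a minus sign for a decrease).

+74.1 billion

Government account inflow 67 billion rupees: reserves −67B, deposits −67B.
Discount-window loan 66 billion rupees: reserves +66B, deposits 0.
Currency deposit 76 billion rupees: reserves +76B, deposits +76B.
Totals: Δreserves = +75B, Δdeposits = +9B.
Δrequired reserves = 10% × +9B = +0.9B.
Δexcess reserves = Δreserves − Δrequired = +75B − (+0.9B) = +74.1 billion.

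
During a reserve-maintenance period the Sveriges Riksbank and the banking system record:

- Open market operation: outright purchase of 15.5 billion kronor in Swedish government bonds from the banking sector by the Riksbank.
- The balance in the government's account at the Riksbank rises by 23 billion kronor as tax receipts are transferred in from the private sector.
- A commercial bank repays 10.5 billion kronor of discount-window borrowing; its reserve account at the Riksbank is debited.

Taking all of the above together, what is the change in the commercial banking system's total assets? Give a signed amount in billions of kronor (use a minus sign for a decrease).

-33.5 billion

OMO purchase (from banks) 15.5 billion kronor: just an asset swap on bank balance sheets → 0.
Government account inflow 23 billion kronor: bank balance sheets shrink → −23B.
Discount-window repayment 10.5 billion kronor: bank balance sheets shrink → −10.5B.
Net: 0 − 23 − 10.5 = -33.5 billion.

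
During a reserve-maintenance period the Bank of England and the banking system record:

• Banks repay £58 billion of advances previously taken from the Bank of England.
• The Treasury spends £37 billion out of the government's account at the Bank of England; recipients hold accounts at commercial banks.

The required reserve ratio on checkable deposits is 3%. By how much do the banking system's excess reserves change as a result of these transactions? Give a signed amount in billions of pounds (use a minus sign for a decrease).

Discount-window repayment £58 billion: reserves −£58B, deposits 0.
Government spending £37 billion: reserves +£37B, deposits +£37B.
Totals: Δreserves = −£21B, Δdeposits = +£37B.
Δrequired reserves = 3% × +£37B = +£1.11B.
Δexcess reserves = Δreserves − Δrequired = −£21B − (+£1.11B) = -£22.11 billion.

-£22.11 billion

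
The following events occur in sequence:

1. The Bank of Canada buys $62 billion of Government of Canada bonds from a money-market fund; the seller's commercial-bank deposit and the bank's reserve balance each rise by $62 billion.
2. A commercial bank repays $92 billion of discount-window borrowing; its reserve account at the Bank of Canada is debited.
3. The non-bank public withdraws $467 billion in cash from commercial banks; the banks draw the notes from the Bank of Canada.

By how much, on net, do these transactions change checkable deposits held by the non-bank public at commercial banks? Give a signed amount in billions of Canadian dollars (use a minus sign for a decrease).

Bank of Canada balance sheet:
  Assets:      Securities +$62B, Loans to banks −$92B
  Liabilities: Bank reserves −$497B, Currency in circulation +$467B
Commercial banking system:
  Assets:      Reserves at CB −$497B
  Liabilities: Checkable deposits −$405B, Borrowings from CB −$92B
So the change in checkable deposits held by the non-bank public at commercial banks is -$405 billion.

-$405 billion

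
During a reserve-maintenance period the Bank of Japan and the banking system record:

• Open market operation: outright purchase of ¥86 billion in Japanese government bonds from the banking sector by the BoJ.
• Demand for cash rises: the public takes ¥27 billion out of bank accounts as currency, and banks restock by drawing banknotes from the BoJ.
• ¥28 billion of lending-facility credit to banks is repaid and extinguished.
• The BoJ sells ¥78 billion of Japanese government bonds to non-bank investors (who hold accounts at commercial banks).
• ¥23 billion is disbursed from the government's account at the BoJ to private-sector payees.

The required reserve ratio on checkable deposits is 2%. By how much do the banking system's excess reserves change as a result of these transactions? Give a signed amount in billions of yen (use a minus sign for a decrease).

-¥22.36 billion

OMO purchase (from banks) ¥86 billion: reserves +¥86B, deposits 0.
Currency withdrawal ¥27 billion: reserves −¥27B, deposits −¥27B.
Discount-window repayment ¥28 billion: reserves −¥28B, deposits 0.
Asset sale (to non-banks) ¥78 billion: reserves −¥78B, deposits −¥78B.
Government spending ¥23 billion: reserves +¥23B, deposits +¥23B.
Totals: Δreserves = −¥24B, Δdeposits = −¥82B.
Δrequired reserves = 2% × −¥82B = −¥1.64B.
Δexcess reserves = Δreserves − Δrequired = −¥24B − (−¥1.64B) = -¥22.36 billion.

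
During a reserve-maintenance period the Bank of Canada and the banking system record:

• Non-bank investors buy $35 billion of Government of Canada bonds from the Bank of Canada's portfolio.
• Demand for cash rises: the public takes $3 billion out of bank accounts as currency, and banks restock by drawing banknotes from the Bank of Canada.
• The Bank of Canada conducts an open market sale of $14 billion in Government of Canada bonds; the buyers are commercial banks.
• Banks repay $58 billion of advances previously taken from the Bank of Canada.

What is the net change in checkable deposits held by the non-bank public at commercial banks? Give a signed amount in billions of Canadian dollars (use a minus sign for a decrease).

-$38 billion

Asset sale (to non-banks) $35 billion: non-bank counterparties' bank balances fall → −$35B.
Currency withdrawal $3 billion: non-bank counterparties' bank balances fall → −$3B.
OMO sale (to banks) $14 billion: the counterparty is a bank, so public deposits are unchanged → 0.
Discount-window repayment $58 billion: the counterparty is a bank, so public deposits are unchanged → 0.
Net: −35 − 3 + 0 + 0 = -$38 billion.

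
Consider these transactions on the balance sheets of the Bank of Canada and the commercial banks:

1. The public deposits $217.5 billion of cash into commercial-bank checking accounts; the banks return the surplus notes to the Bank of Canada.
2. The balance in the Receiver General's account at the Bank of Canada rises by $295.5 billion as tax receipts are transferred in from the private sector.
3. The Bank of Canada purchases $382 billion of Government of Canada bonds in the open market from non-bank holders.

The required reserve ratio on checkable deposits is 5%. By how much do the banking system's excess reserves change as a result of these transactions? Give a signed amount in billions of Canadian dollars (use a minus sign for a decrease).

Currency deposit $217.5 billion: reserves +$217.5B, deposits +$217.5B.
Government account inflow $295.5 billion: reserves −$295.5B, deposits −$295.5B.
Asset purchase (from non-banks) $382 billion: reserves +$382B, deposits +$382B.
Totals: Δreserves = +$304B, Δdeposits = +$304B.
Δrequired reserves = 5% × +$304B = +$15.2B.
Δexcess reserves = Δreserves − Δrequired = +$304B − (+$15.2B) = +$288.8 billion.

+$288.8 billion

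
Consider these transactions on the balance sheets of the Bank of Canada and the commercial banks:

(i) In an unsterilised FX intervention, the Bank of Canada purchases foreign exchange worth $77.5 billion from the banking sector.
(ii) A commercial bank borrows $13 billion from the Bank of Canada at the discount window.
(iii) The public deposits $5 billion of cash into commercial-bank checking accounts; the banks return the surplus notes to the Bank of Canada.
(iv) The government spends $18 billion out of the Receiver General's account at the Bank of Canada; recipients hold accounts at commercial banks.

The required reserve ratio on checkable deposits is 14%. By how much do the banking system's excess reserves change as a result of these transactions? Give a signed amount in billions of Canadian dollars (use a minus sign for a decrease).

+$110.28 billion

FX purchase $77.5 billion: reserves +$77.5B, deposits 0.
Discount-window loan $13 billion: reserves +$13B, deposits 0.
Currency deposit $5 billion: reserves +$5B, deposits +$5B.
Government spending $18 billion: reserves +$18B, deposits +$18B.
Totals: Δreserves = +$113.5B, Δdeposits = +$23B.
Δrequired reserves = 14% × +$23B = +$3.22B.
Δexcess reserves = Δreserves − Δrequired = +$113.5B − (+$3.22B) = +$110.28 billion.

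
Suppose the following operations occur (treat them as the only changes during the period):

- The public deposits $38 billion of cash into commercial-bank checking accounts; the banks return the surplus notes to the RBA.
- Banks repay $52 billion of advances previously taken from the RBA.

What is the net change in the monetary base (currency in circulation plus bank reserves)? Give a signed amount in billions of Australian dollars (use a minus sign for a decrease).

-$52 billion

Currency deposit $38 billion: just a shift between currency and reserves — both are base money → 0.
Discount-window repayment $52 billion: RBA balance sheet contracts → −$52B.
Net: 0 − 52 = -$52 billion.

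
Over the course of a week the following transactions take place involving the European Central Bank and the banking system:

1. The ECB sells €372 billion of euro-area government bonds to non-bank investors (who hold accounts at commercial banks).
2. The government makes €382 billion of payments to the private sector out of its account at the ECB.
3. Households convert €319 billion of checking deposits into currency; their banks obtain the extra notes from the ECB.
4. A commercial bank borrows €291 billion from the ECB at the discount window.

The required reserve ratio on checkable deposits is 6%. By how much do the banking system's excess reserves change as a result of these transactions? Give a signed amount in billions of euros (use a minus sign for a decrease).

Asset sale (to non-banks) €372 billion: reserves −€372B, deposits −€372B.
Government spending €382 billion: reserves +€382B, deposits +€382B.
Currency withdrawal €319 billion: reserves −€319B, deposits −€319B.
Discount-window loan €291 billion: reserves +€291B, deposits 0.
Totals: Δreserves = −€18B, Δdeposits = −€309B.
Δrequired reserves = 6% × −€309B = −€18.54B.
Δexcess reserves = Δreserves − Δrequired = −€18B − (−€18.54B) = +€0.54 billion.

+€0.54 billion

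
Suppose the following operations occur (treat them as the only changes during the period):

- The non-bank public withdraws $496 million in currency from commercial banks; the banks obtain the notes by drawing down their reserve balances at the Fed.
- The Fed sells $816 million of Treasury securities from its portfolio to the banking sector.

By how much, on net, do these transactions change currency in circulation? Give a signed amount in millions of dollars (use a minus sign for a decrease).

+$496 million

Currency withdrawal $496 million: notes leave the central bank → +$496M.
OMO sale (to banks) $816 million: no currency enters or leaves circulation → 0.
Net: 496 + 0 = +$496 million.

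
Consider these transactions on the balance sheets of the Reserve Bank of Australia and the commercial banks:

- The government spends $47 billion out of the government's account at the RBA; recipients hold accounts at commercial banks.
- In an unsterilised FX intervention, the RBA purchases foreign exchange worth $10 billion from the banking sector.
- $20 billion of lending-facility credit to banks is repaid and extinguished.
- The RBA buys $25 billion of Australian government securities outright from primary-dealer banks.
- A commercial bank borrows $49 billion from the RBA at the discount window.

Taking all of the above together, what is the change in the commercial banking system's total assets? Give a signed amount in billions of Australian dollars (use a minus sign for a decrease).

Government spending $47 billion: bank balance sheets expand → +$47B.
FX purchase $10 billion: just an asset swap on bank balance sheets → 0.
Discount-window repayment $20 billion: bank balance sheets shrink → −$20B.
OMO purchase (from banks) $25 billion: just an asset swap on bank balance sheets → 0.
Discount-window loan $49 billion: bank balance sheets expand → +$49B.
Net: 47 + 0 − 20 + 0 + 49 = +$76 billion.

+$76 billion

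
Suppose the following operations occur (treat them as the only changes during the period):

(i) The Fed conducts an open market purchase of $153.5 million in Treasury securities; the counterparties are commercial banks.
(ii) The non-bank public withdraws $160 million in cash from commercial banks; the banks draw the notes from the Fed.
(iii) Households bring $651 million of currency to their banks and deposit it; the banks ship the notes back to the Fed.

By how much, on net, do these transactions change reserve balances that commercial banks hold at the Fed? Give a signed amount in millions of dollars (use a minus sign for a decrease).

Fed balance sheet:
  Assets:      Securities +$153.5M
  Liabilities: Bank reserves +$644.5M, Currency in circulation −$491M
So the change in reserve balances that commercial banks hold at the Fed is +$644.5 million.

+$644.5 million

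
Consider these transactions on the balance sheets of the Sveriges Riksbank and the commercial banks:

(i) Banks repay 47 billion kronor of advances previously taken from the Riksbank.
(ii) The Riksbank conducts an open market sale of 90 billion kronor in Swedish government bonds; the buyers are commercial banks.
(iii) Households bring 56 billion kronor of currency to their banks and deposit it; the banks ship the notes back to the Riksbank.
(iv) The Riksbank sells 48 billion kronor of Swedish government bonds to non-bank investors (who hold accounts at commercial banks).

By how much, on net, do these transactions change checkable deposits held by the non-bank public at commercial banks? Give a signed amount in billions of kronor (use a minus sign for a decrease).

+8 billion

Discount-window repayment 47 billion kronor: the counterparty is a bank, so public deposits are unchanged → 0.
OMO sale (to banks) 90 billion kronor: the counterparty is a bank, so public deposits are unchanged → 0.
Currency deposit 56 billion kronor: non-bank counterparties' bank balances rise → +56B.
Asset sale (to non-banks) 48 billion kronor: non-bank counterparties' bank balances fall → −48B.
Net: 0 + 0 + 56 − 48 = +8 billion.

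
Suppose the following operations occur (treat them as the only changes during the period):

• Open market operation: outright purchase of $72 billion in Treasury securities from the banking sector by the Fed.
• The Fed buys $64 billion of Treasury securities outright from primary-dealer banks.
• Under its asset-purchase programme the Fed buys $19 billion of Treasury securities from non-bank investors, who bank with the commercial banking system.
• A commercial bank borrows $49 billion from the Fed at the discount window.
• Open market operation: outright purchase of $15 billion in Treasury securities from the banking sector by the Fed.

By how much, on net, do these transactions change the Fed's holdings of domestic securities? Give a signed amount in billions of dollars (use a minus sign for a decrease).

OMO purchase (from banks) $72 billion: securities added to the Fed's portfolio → +$72B.
OMO purchase (from banks) $64 billion: securities added to the Fed's portfolio → +$64B.
Asset purchase (from non-banks) $19 billion: securities added to the Fed's portfolio → +$19B.
Discount-window loan $49 billion: the Fed's securities portfolio is untouched → 0.
OMO purchase (from banks) $15 billion: securities added to the Fed's portfolio → +$15B.
Net: 72 + 64 + 19 + 0 + 15 = +$170 billion.

+$170 billion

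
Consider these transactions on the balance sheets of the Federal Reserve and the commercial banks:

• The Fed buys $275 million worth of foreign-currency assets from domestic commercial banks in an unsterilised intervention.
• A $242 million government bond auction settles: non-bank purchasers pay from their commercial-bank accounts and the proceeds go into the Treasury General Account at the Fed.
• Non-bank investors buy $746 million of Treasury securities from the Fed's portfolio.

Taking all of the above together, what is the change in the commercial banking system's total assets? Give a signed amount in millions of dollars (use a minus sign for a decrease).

-$988 million

FX purchase $275 million: just an asset swap on bank balance sheets → 0.
Government account inflow $242 million: bank balance sheets shrink → −$242M.
Asset sale (to non-banks) $746 million: bank balance sheets shrink → −$746M.
Net: 0 − 242 − 746 = -$988 million.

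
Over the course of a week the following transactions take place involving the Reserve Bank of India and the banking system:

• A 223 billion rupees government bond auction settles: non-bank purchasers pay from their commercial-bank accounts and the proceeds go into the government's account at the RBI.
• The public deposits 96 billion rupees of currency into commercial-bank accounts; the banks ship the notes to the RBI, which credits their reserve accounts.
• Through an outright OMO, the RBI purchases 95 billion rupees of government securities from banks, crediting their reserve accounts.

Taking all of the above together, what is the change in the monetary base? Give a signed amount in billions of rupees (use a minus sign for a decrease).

RBI balance sheet:
  Assets:      Securities +95B
  Liabilities: Bank reserves −32B, Currency in circulation −96B, Government deposits +223B
Monetary base = currency + reserves: −96B + (−32B) = -128 billion.

-128 billion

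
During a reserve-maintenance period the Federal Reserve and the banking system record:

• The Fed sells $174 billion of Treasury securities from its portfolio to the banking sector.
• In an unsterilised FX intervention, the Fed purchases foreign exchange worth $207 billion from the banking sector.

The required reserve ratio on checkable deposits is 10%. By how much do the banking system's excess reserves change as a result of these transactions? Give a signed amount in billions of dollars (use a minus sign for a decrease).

OMO sale (to banks) $174 billion: reserves −$174B, deposits 0.
FX purchase $207 billion: reserves +$207B, deposits 0.
Totals: Δreserves = +$33B, Δdeposits = 0.
Δrequired reserves = 10% × 0 = 0.
Δexcess reserves = Δreserves − Δrequired = +$33B − (0) = +$33 billion.

+$33 billion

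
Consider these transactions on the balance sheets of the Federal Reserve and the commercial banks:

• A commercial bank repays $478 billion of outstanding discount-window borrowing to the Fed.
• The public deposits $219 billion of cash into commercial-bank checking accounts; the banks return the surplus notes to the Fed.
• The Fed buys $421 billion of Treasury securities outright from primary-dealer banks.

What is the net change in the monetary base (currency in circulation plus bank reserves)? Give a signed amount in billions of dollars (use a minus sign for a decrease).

Discount-window repayment $478 billion: Fed balance sheet contracts → −$478B.
Currency deposit $219 billion: just a shift between currency and reserves — both are base money → 0.
OMO purchase (from banks) $421 billion: Fed balance sheet expands → +$421B.
Net: −478 + 0 + 421 = -$57 billion.

-$57 billion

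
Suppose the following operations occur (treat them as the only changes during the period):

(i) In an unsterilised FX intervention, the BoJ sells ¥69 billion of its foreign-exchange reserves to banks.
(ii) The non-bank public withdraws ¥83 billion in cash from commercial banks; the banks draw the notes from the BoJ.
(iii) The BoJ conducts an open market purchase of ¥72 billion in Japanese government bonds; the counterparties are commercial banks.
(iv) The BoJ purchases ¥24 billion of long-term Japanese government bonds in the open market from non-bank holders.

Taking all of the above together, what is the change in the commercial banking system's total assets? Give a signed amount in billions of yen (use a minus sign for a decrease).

FX sale ¥69 billion: just an asset swap on bank balance sheets → 0.
Currency withdrawal ¥83 billion: bank balance sheets shrink → −¥83B.
OMO purchase (from banks) ¥72 billion: just an asset swap on bank balance sheets → 0.
Asset purchase (from non-banks) ¥24 billion: bank balance sheets expand → +¥24B.
Net: 0 − 83 + 0 + 24 = -¥59 billion.

-¥59 billion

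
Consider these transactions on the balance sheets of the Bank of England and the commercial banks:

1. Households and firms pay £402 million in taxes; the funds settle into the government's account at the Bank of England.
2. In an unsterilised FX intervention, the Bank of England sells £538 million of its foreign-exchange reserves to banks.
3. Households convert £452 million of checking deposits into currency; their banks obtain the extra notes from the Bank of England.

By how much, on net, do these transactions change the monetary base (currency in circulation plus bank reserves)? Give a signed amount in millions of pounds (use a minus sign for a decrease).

Government account inflow £402 million: reserves shift to a non-base liability → −£402M.
FX sale £538 million: Bank of England balance sheet contracts → −£538M.
Currency withdrawal £452 million: just a shift between currency and reserves — both are base money → 0.
Net: −402 − 538 + 0 = -£940 million.

-£940 million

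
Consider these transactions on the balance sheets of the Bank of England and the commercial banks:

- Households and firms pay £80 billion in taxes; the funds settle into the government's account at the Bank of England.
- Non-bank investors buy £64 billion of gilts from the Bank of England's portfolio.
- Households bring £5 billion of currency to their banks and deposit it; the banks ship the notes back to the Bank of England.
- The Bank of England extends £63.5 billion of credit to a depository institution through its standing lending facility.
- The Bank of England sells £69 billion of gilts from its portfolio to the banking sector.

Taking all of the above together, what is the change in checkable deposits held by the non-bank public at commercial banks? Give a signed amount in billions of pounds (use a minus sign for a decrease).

-£139 billion

Bank of England balance sheet:
  Assets:      Securities −£133B, Loans to banks +£63.5B
  Liabilities: Bank reserves −£144.5B, Currency in circulation −£5B, Government deposits +£80B
Commercial banking system:
  Assets:      Reserves at CB −£144.5B, Securities +£69B
  Liabilities: Checkable deposits −£139B, Borrowings from CB +£63.5B
So the change in checkable deposits held by the non-bank public at commercial banks is -£139 billion.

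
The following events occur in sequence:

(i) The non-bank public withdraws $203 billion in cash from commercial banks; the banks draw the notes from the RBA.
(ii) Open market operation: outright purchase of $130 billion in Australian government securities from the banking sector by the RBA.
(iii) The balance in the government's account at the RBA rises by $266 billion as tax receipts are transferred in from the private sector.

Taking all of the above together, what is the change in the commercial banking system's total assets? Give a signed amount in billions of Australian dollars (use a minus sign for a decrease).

Currency withdrawal $203 billion: bank balance sheets shrink → −$203B.
OMO purchase (from banks) $130 billion: just an asset swap on bank balance sheets → 0.
Government account inflow $266 billion: bank balance sheets shrink → −$266B.
Net: −203 + 0 − 266 = -$469 billion.

-$469 billion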